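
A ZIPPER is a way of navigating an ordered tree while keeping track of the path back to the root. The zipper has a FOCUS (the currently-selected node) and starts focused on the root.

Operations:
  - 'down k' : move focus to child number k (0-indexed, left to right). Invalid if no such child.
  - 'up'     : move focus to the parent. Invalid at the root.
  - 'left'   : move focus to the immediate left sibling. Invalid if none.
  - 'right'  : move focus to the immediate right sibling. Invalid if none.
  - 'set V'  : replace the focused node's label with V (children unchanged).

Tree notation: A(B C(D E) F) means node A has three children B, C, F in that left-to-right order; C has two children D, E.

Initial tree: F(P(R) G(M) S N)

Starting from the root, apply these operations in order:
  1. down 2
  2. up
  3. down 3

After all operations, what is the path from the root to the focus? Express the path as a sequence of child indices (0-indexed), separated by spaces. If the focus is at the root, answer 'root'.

Step 1 (down 2): focus=S path=2 depth=1 children=[] left=['P', 'G'] right=['N'] parent=F
Step 2 (up): focus=F path=root depth=0 children=['P', 'G', 'S', 'N'] (at root)
Step 3 (down 3): focus=N path=3 depth=1 children=[] left=['P', 'G', 'S'] right=[] parent=F

Answer: 3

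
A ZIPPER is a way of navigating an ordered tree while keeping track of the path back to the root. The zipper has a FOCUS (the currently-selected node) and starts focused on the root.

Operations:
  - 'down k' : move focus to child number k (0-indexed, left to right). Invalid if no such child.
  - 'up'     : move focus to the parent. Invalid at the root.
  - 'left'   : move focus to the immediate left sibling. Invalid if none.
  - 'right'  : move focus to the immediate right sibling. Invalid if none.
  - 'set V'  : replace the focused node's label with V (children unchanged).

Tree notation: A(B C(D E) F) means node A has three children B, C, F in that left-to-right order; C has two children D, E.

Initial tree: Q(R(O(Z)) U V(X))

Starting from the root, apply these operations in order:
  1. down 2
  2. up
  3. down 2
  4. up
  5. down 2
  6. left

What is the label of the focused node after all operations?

Step 1 (down 2): focus=V path=2 depth=1 children=['X'] left=['R', 'U'] right=[] parent=Q
Step 2 (up): focus=Q path=root depth=0 children=['R', 'U', 'V'] (at root)
Step 3 (down 2): focus=V path=2 depth=1 children=['X'] left=['R', 'U'] right=[] parent=Q
Step 4 (up): focus=Q path=root depth=0 children=['R', 'U', 'V'] (at root)
Step 5 (down 2): focus=V path=2 depth=1 children=['X'] left=['R', 'U'] right=[] parent=Q
Step 6 (left): focus=U path=1 depth=1 children=[] left=['R'] right=['V'] parent=Q

Answer: U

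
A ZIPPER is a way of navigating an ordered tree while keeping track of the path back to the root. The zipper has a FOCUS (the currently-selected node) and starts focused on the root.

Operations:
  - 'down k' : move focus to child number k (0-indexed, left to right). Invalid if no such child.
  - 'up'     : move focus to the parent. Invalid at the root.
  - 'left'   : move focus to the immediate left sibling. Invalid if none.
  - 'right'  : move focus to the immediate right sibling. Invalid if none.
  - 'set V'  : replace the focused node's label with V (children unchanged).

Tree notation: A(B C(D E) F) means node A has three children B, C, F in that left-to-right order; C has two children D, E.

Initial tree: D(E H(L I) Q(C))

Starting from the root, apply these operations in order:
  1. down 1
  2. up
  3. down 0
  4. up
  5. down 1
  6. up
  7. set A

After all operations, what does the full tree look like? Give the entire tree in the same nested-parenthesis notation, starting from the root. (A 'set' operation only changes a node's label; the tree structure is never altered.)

Answer: A(E H(L I) Q(C))

Derivation:
Step 1 (down 1): focus=H path=1 depth=1 children=['L', 'I'] left=['E'] right=['Q'] parent=D
Step 2 (up): focus=D path=root depth=0 children=['E', 'H', 'Q'] (at root)
Step 3 (down 0): focus=E path=0 depth=1 children=[] left=[] right=['H', 'Q'] parent=D
Step 4 (up): focus=D path=root depth=0 children=['E', 'H', 'Q'] (at root)
Step 5 (down 1): focus=H path=1 depth=1 children=['L', 'I'] left=['E'] right=['Q'] parent=D
Step 6 (up): focus=D path=root depth=0 children=['E', 'H', 'Q'] (at root)
Step 7 (set A): focus=A path=root depth=0 children=['E', 'H', 'Q'] (at root)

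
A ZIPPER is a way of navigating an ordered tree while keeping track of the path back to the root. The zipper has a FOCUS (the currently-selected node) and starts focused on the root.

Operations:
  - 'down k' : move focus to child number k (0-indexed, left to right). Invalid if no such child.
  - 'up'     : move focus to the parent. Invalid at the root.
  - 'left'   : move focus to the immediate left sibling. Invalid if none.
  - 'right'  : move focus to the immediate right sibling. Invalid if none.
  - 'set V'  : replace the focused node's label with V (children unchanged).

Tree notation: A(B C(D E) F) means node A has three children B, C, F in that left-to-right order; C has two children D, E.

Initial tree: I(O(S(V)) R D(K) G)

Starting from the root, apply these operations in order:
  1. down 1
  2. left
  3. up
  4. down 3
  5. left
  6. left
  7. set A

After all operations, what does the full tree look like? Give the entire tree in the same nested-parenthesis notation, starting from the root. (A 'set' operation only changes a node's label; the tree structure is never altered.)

Answer: I(O(S(V)) A D(K) G)

Derivation:
Step 1 (down 1): focus=R path=1 depth=1 children=[] left=['O'] right=['D', 'G'] parent=I
Step 2 (left): focus=O path=0 depth=1 children=['S'] left=[] right=['R', 'D', 'G'] parent=I
Step 3 (up): focus=I path=root depth=0 children=['O', 'R', 'D', 'G'] (at root)
Step 4 (down 3): focus=G path=3 depth=1 children=[] left=['O', 'R', 'D'] right=[] parent=I
Step 5 (left): focus=D path=2 depth=1 children=['K'] left=['O', 'R'] right=['G'] parent=I
Step 6 (left): focus=R path=1 depth=1 children=[] left=['O'] right=['D', 'G'] parent=I
Step 7 (set A): focus=A path=1 depth=1 children=[] left=['O'] right=['D', 'G'] parent=I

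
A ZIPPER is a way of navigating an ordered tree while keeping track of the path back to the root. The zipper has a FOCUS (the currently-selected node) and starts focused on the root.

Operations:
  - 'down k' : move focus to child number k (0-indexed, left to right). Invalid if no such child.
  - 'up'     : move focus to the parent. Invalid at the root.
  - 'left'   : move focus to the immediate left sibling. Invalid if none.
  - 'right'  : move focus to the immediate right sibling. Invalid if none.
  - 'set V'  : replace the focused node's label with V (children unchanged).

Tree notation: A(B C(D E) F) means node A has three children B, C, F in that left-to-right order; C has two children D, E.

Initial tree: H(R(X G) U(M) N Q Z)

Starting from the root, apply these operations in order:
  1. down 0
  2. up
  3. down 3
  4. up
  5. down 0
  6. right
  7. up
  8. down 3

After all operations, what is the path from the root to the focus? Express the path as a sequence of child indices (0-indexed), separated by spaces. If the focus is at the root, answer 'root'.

Step 1 (down 0): focus=R path=0 depth=1 children=['X', 'G'] left=[] right=['U', 'N', 'Q', 'Z'] parent=H
Step 2 (up): focus=H path=root depth=0 children=['R', 'U', 'N', 'Q', 'Z'] (at root)
Step 3 (down 3): focus=Q path=3 depth=1 children=[] left=['R', 'U', 'N'] right=['Z'] parent=H
Step 4 (up): focus=H path=root depth=0 children=['R', 'U', 'N', 'Q', 'Z'] (at root)
Step 5 (down 0): focus=R path=0 depth=1 children=['X', 'G'] left=[] right=['U', 'N', 'Q', 'Z'] parent=H
Step 6 (right): focus=U path=1 depth=1 children=['M'] left=['R'] right=['N', 'Q', 'Z'] parent=H
Step 7 (up): focus=H path=root depth=0 children=['R', 'U', 'N', 'Q', 'Z'] (at root)
Step 8 (down 3): focus=Q path=3 depth=1 children=[] left=['R', 'U', 'N'] right=['Z'] parent=H

Answer: 3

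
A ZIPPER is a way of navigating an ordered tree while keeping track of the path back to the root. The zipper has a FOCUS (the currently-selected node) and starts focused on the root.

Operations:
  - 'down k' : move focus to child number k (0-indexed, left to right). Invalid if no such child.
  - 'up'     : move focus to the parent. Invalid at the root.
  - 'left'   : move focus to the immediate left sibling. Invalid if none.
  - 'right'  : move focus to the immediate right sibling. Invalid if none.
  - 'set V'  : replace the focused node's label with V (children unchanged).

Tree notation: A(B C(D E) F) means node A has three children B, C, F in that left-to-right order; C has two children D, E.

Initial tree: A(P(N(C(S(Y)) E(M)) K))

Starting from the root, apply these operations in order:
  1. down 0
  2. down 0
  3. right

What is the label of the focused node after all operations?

Answer: K

Derivation:
Step 1 (down 0): focus=P path=0 depth=1 children=['N', 'K'] left=[] right=[] parent=A
Step 2 (down 0): focus=N path=0/0 depth=2 children=['C', 'E'] left=[] right=['K'] parent=P
Step 3 (right): focus=K path=0/1 depth=2 children=[] left=['N'] right=[] parent=P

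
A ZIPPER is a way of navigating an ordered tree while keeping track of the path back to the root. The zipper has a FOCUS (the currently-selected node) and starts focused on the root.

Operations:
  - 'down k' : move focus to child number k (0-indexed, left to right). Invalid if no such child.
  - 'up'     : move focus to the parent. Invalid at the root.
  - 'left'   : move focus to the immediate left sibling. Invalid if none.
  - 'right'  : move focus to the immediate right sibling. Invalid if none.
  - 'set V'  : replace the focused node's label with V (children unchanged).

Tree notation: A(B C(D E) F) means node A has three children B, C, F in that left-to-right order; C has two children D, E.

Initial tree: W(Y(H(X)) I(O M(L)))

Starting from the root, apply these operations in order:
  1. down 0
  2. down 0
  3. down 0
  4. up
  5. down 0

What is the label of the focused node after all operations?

Answer: X

Derivation:
Step 1 (down 0): focus=Y path=0 depth=1 children=['H'] left=[] right=['I'] parent=W
Step 2 (down 0): focus=H path=0/0 depth=2 children=['X'] left=[] right=[] parent=Y
Step 3 (down 0): focus=X path=0/0/0 depth=3 children=[] left=[] right=[] parent=H
Step 4 (up): focus=H path=0/0 depth=2 children=['X'] left=[] right=[] parent=Y
Step 5 (down 0): focus=X path=0/0/0 depth=3 children=[] left=[] right=[] parent=H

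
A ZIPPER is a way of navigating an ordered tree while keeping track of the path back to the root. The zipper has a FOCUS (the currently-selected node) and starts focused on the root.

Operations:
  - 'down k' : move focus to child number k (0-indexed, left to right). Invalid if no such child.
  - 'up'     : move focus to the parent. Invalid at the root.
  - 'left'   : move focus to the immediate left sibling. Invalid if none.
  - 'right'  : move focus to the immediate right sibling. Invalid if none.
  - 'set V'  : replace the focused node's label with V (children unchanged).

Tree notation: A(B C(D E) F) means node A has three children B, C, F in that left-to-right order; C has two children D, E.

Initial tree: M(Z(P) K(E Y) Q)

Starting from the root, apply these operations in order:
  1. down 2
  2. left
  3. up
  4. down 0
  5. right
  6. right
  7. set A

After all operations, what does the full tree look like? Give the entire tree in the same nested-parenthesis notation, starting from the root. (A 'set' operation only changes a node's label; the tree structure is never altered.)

Step 1 (down 2): focus=Q path=2 depth=1 children=[] left=['Z', 'K'] right=[] parent=M
Step 2 (left): focus=K path=1 depth=1 children=['E', 'Y'] left=['Z'] right=['Q'] parent=M
Step 3 (up): focus=M path=root depth=0 children=['Z', 'K', 'Q'] (at root)
Step 4 (down 0): focus=Z path=0 depth=1 children=['P'] left=[] right=['K', 'Q'] parent=M
Step 5 (right): focus=K path=1 depth=1 children=['E', 'Y'] left=['Z'] right=['Q'] parent=M
Step 6 (right): focus=Q path=2 depth=1 children=[] left=['Z', 'K'] right=[] parent=M
Step 7 (set A): focus=A path=2 depth=1 children=[] left=['Z', 'K'] right=[] parent=M

Answer: M(Z(P) K(E Y) A)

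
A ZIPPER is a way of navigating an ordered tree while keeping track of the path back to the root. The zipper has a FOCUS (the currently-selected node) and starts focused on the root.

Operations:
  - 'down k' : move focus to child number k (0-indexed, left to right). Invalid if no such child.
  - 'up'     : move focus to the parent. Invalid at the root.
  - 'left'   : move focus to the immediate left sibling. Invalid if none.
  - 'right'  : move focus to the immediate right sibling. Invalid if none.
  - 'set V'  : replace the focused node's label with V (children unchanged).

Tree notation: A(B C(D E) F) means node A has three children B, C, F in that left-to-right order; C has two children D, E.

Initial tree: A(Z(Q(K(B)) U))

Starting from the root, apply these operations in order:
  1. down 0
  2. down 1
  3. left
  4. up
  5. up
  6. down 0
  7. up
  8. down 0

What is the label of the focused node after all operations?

Answer: Z

Derivation:
Step 1 (down 0): focus=Z path=0 depth=1 children=['Q', 'U'] left=[] right=[] parent=A
Step 2 (down 1): focus=U path=0/1 depth=2 children=[] left=['Q'] right=[] parent=Z
Step 3 (left): focus=Q path=0/0 depth=2 children=['K'] left=[] right=['U'] parent=Z
Step 4 (up): focus=Z path=0 depth=1 children=['Q', 'U'] left=[] right=[] parent=A
Step 5 (up): focus=A path=root depth=0 children=['Z'] (at root)
Step 6 (down 0): focus=Z path=0 depth=1 children=['Q', 'U'] left=[] right=[] parent=A
Step 7 (up): focus=A path=root depth=0 children=['Z'] (at root)
Step 8 (down 0): focus=Z path=0 depth=1 children=['Q', 'U'] left=[] right=[] parent=A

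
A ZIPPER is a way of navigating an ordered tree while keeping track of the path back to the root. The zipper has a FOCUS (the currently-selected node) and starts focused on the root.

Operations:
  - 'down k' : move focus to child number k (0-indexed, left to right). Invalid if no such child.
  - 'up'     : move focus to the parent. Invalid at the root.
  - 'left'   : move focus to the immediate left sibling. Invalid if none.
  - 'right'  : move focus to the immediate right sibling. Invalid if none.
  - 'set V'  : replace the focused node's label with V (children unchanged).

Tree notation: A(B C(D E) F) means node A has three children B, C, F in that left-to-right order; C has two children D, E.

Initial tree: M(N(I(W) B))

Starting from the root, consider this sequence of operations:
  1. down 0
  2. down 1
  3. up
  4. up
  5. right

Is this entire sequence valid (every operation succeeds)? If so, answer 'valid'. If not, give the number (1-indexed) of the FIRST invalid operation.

Step 1 (down 0): focus=N path=0 depth=1 children=['I', 'B'] left=[] right=[] parent=M
Step 2 (down 1): focus=B path=0/1 depth=2 children=[] left=['I'] right=[] parent=N
Step 3 (up): focus=N path=0 depth=1 children=['I', 'B'] left=[] right=[] parent=M
Step 4 (up): focus=M path=root depth=0 children=['N'] (at root)
Step 5 (right): INVALID

Answer: 5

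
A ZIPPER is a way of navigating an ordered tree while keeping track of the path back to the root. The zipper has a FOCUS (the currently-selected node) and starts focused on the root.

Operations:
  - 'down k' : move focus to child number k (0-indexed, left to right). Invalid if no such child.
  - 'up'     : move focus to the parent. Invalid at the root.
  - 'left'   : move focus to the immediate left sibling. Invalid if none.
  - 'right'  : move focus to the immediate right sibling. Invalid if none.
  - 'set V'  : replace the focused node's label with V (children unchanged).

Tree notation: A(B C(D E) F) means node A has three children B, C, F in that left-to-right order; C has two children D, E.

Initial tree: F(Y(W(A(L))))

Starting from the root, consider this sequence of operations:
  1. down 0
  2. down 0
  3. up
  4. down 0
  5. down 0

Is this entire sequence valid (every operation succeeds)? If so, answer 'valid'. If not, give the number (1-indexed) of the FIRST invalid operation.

Step 1 (down 0): focus=Y path=0 depth=1 children=['W'] left=[] right=[] parent=F
Step 2 (down 0): focus=W path=0/0 depth=2 children=['A'] left=[] right=[] parent=Y
Step 3 (up): focus=Y path=0 depth=1 children=['W'] left=[] right=[] parent=F
Step 4 (down 0): focus=W path=0/0 depth=2 children=['A'] left=[] right=[] parent=Y
Step 5 (down 0): focus=A path=0/0/0 depth=3 children=['L'] left=[] right=[] parent=W

Answer: valid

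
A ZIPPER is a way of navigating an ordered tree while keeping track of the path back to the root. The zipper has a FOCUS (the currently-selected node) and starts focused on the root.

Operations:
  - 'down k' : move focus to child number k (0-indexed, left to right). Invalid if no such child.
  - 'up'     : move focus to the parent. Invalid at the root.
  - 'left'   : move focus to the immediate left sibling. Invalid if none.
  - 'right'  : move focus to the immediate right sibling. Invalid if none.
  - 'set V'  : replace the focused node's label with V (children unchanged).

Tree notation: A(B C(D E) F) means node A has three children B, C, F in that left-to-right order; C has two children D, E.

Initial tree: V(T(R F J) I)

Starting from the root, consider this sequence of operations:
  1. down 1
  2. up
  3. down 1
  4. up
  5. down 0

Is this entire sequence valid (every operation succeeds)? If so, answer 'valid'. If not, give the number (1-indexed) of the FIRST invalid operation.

Step 1 (down 1): focus=I path=1 depth=1 children=[] left=['T'] right=[] parent=V
Step 2 (up): focus=V path=root depth=0 children=['T', 'I'] (at root)
Step 3 (down 1): focus=I path=1 depth=1 children=[] left=['T'] right=[] parent=V
Step 4 (up): focus=V path=root depth=0 children=['T', 'I'] (at root)
Step 5 (down 0): focus=T path=0 depth=1 children=['R', 'F', 'J'] left=[] right=['I'] parent=V

Answer: valid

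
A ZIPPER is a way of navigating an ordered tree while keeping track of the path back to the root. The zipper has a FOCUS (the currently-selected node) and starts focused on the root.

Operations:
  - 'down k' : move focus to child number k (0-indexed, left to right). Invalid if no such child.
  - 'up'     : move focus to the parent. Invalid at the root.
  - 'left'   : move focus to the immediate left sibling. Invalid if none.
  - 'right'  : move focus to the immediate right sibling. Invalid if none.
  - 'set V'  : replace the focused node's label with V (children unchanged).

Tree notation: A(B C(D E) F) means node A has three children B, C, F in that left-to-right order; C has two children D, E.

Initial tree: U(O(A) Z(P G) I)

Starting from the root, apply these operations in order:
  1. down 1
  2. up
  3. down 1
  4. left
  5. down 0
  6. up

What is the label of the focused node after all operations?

Step 1 (down 1): focus=Z path=1 depth=1 children=['P', 'G'] left=['O'] right=['I'] parent=U
Step 2 (up): focus=U path=root depth=0 children=['O', 'Z', 'I'] (at root)
Step 3 (down 1): focus=Z path=1 depth=1 children=['P', 'G'] left=['O'] right=['I'] parent=U
Step 4 (left): focus=O path=0 depth=1 children=['A'] left=[] right=['Z', 'I'] parent=U
Step 5 (down 0): focus=A path=0/0 depth=2 children=[] left=[] right=[] parent=O
Step 6 (up): focus=O path=0 depth=1 children=['A'] left=[] right=['Z', 'I'] parent=U

Answer: O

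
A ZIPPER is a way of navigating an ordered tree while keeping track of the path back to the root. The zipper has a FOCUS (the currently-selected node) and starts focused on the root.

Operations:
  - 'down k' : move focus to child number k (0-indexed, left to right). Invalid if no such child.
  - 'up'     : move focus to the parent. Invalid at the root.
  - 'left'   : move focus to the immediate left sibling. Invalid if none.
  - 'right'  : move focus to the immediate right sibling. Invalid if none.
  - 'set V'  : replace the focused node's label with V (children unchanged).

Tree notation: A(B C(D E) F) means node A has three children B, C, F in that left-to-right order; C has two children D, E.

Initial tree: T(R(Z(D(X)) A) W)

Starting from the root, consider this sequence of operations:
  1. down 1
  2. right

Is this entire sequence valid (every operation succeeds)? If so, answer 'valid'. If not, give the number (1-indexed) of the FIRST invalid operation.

Step 1 (down 1): focus=W path=1 depth=1 children=[] left=['R'] right=[] parent=T
Step 2 (right): INVALID

Answer: 2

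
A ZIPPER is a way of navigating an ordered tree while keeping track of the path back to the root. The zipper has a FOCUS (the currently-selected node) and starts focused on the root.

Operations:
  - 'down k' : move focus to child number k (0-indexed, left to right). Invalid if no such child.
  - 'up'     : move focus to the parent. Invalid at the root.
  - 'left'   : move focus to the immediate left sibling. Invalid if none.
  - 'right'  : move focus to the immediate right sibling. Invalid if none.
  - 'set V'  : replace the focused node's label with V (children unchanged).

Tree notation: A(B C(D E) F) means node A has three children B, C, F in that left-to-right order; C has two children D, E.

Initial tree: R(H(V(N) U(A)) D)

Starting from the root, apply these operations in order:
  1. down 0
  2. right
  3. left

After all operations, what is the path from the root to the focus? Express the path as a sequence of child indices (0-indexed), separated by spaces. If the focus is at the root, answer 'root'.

Answer: 0

Derivation:
Step 1 (down 0): focus=H path=0 depth=1 children=['V', 'U'] left=[] right=['D'] parent=R
Step 2 (right): focus=D path=1 depth=1 children=[] left=['H'] right=[] parent=R
Step 3 (left): focus=H path=0 depth=1 children=['V', 'U'] left=[] right=['D'] parent=R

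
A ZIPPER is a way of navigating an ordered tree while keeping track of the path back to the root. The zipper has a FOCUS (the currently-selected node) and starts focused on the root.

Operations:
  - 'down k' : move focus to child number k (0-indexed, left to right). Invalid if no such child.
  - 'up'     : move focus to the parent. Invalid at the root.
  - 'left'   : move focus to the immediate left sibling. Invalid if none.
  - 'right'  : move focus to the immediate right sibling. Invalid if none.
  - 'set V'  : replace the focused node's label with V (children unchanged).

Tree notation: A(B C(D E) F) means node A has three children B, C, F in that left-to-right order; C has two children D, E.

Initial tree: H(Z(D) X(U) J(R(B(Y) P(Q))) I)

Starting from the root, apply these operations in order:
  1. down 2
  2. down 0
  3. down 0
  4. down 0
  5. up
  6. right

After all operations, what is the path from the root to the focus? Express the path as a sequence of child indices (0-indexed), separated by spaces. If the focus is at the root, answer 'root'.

Answer: 2 0 1

Derivation:
Step 1 (down 2): focus=J path=2 depth=1 children=['R'] left=['Z', 'X'] right=['I'] parent=H
Step 2 (down 0): focus=R path=2/0 depth=2 children=['B', 'P'] left=[] right=[] parent=J
Step 3 (down 0): focus=B path=2/0/0 depth=3 children=['Y'] left=[] right=['P'] parent=R
Step 4 (down 0): focus=Y path=2/0/0/0 depth=4 children=[] left=[] right=[] parent=B
Step 5 (up): focus=B path=2/0/0 depth=3 children=['Y'] left=[] right=['P'] parent=R
Step 6 (right): focus=P path=2/0/1 depth=3 children=['Q'] left=['B'] right=[] parent=R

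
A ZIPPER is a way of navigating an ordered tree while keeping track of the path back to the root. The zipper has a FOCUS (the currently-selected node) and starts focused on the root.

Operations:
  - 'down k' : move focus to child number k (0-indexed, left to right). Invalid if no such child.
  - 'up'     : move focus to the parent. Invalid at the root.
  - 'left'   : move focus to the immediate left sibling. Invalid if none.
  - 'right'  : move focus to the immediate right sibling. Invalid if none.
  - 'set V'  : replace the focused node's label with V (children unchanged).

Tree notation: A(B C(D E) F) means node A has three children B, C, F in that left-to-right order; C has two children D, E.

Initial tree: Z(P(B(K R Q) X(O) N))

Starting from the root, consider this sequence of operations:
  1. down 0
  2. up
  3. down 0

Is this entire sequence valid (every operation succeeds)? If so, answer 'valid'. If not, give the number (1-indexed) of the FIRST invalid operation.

Answer: valid

Derivation:
Step 1 (down 0): focus=P path=0 depth=1 children=['B', 'X', 'N'] left=[] right=[] parent=Z
Step 2 (up): focus=Z path=root depth=0 children=['P'] (at root)
Step 3 (down 0): focus=P path=0 depth=1 children=['B', 'X', 'N'] left=[] right=[] parent=Z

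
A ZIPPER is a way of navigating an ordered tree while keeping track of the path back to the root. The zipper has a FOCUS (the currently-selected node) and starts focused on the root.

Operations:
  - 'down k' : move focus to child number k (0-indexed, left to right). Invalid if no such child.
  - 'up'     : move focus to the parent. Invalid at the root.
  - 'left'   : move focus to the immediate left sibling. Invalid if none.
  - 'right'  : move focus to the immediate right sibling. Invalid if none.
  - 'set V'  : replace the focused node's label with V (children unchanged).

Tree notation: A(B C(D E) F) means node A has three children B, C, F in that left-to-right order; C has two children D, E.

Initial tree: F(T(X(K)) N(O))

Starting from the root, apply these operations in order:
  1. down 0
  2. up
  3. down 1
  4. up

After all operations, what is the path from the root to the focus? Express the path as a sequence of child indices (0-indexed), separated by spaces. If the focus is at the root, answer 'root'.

Step 1 (down 0): focus=T path=0 depth=1 children=['X'] left=[] right=['N'] parent=F
Step 2 (up): focus=F path=root depth=0 children=['T', 'N'] (at root)
Step 3 (down 1): focus=N path=1 depth=1 children=['O'] left=['T'] right=[] parent=F
Step 4 (up): focus=F path=root depth=0 children=['T', 'N'] (at root)

Answer: root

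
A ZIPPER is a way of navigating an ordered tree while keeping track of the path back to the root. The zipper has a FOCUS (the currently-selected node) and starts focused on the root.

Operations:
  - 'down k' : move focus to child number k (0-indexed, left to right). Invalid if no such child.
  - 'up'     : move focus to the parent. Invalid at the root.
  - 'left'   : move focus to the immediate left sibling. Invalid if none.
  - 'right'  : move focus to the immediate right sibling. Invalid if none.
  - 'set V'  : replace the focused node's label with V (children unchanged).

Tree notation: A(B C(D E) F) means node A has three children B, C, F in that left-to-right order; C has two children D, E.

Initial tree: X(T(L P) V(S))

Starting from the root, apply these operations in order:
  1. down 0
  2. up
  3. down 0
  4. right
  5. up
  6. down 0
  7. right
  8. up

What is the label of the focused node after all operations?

Answer: X

Derivation:
Step 1 (down 0): focus=T path=0 depth=1 children=['L', 'P'] left=[] right=['V'] parent=X
Step 2 (up): focus=X path=root depth=0 children=['T', 'V'] (at root)
Step 3 (down 0): focus=T path=0 depth=1 children=['L', 'P'] left=[] right=['V'] parent=X
Step 4 (right): focus=V path=1 depth=1 children=['S'] left=['T'] right=[] parent=X
Step 5 (up): focus=X path=root depth=0 children=['T', 'V'] (at root)
Step 6 (down 0): focus=T path=0 depth=1 children=['L', 'P'] left=[] right=['V'] parent=X
Step 7 (right): focus=V path=1 depth=1 children=['S'] left=['T'] right=[] parent=X
Step 8 (up): focus=X path=root depth=0 children=['T', 'V'] (at root)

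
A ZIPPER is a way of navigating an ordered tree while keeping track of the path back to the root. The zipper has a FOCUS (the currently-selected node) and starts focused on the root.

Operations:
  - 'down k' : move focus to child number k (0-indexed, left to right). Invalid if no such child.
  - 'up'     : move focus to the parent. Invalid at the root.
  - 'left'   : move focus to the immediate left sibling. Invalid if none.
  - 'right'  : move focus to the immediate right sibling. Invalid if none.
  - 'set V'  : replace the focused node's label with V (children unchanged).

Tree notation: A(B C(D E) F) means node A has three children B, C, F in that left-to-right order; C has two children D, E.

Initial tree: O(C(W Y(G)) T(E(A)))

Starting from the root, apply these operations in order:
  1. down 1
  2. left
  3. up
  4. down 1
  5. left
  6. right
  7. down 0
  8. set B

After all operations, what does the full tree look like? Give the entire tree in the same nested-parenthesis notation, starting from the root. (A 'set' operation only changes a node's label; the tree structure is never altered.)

Answer: O(C(W Y(G)) T(B(A)))

Derivation:
Step 1 (down 1): focus=T path=1 depth=1 children=['E'] left=['C'] right=[] parent=O
Step 2 (left): focus=C path=0 depth=1 children=['W', 'Y'] left=[] right=['T'] parent=O
Step 3 (up): focus=O path=root depth=0 children=['C', 'T'] (at root)
Step 4 (down 1): focus=T path=1 depth=1 children=['E'] left=['C'] right=[] parent=O
Step 5 (left): focus=C path=0 depth=1 children=['W', 'Y'] left=[] right=['T'] parent=O
Step 6 (right): focus=T path=1 depth=1 children=['E'] left=['C'] right=[] parent=O
Step 7 (down 0): focus=E path=1/0 depth=2 children=['A'] left=[] right=[] parent=T
Step 8 (set B): focus=B path=1/0 depth=2 children=['A'] left=[] right=[] parent=T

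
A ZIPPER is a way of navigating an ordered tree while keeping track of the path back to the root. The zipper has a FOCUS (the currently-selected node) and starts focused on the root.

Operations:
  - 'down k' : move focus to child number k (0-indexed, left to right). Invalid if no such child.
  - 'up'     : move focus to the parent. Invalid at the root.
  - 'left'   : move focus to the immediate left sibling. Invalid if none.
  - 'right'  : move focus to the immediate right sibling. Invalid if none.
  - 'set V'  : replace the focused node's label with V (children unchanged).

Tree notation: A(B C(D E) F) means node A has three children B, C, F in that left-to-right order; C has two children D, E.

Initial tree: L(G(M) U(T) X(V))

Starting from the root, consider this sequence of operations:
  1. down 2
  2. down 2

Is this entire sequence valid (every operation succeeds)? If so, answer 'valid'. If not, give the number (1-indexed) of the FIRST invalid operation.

Step 1 (down 2): focus=X path=2 depth=1 children=['V'] left=['G', 'U'] right=[] parent=L
Step 2 (down 2): INVALID

Answer: 2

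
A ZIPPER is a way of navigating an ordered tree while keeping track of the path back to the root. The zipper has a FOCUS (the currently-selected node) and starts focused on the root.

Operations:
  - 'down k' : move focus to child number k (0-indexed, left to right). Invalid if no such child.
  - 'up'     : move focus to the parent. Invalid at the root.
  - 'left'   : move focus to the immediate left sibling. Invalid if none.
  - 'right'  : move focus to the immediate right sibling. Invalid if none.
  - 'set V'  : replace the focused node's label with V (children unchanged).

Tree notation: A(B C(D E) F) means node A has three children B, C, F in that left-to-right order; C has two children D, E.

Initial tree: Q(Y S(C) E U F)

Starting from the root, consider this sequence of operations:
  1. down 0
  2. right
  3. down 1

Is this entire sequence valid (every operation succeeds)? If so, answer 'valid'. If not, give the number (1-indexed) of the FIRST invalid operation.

Step 1 (down 0): focus=Y path=0 depth=1 children=[] left=[] right=['S', 'E', 'U', 'F'] parent=Q
Step 2 (right): focus=S path=1 depth=1 children=['C'] left=['Y'] right=['E', 'U', 'F'] parent=Q
Step 3 (down 1): INVALID

Answer: 3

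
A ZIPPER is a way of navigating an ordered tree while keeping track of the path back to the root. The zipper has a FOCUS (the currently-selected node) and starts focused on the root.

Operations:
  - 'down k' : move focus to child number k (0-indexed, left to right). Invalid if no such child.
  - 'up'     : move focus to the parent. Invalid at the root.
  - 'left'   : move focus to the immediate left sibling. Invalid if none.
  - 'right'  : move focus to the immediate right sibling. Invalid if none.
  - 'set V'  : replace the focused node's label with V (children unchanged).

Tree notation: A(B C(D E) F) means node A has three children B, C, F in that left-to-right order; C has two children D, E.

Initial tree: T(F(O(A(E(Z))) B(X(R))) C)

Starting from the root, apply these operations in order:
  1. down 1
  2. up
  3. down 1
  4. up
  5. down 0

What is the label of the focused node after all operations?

Answer: F

Derivation:
Step 1 (down 1): focus=C path=1 depth=1 children=[] left=['F'] right=[] parent=T
Step 2 (up): focus=T path=root depth=0 children=['F', 'C'] (at root)
Step 3 (down 1): focus=C path=1 depth=1 children=[] left=['F'] right=[] parent=T
Step 4 (up): focus=T path=root depth=0 children=['F', 'C'] (at root)
Step 5 (down 0): focus=F path=0 depth=1 children=['O', 'B'] left=[] right=['C'] parent=T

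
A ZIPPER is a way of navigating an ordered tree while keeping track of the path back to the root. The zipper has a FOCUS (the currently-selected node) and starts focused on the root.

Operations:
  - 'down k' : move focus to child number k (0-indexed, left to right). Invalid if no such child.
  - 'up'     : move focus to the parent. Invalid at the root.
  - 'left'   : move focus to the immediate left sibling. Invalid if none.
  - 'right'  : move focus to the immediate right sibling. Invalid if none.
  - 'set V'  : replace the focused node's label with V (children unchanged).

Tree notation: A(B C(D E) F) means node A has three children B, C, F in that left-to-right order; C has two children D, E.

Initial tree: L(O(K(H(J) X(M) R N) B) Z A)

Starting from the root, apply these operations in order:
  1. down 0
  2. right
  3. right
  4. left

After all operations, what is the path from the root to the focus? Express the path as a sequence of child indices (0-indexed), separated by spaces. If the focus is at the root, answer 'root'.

Step 1 (down 0): focus=O path=0 depth=1 children=['K', 'B'] left=[] right=['Z', 'A'] parent=L
Step 2 (right): focus=Z path=1 depth=1 children=[] left=['O'] right=['A'] parent=L
Step 3 (right): focus=A path=2 depth=1 children=[] left=['O', 'Z'] right=[] parent=L
Step 4 (left): focus=Z path=1 depth=1 children=[] left=['O'] right=['A'] parent=L

Answer: 1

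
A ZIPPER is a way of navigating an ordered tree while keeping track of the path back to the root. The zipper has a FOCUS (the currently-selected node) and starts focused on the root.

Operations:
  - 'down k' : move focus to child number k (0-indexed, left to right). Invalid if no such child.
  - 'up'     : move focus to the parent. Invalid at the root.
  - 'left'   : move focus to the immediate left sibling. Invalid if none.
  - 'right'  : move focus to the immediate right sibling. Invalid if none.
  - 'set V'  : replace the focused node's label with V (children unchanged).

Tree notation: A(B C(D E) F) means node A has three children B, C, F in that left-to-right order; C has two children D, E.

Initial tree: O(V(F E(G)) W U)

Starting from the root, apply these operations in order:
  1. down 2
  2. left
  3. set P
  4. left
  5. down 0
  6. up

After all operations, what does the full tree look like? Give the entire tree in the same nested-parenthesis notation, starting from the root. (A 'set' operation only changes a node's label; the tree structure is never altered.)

Step 1 (down 2): focus=U path=2 depth=1 children=[] left=['V', 'W'] right=[] parent=O
Step 2 (left): focus=W path=1 depth=1 children=[] left=['V'] right=['U'] parent=O
Step 3 (set P): focus=P path=1 depth=1 children=[] left=['V'] right=['U'] parent=O
Step 4 (left): focus=V path=0 depth=1 children=['F', 'E'] left=[] right=['P', 'U'] parent=O
Step 5 (down 0): focus=F path=0/0 depth=2 children=[] left=[] right=['E'] parent=V
Step 6 (up): focus=V path=0 depth=1 children=['F', 'E'] left=[] right=['P', 'U'] parent=O

Answer: O(V(F E(G)) P U)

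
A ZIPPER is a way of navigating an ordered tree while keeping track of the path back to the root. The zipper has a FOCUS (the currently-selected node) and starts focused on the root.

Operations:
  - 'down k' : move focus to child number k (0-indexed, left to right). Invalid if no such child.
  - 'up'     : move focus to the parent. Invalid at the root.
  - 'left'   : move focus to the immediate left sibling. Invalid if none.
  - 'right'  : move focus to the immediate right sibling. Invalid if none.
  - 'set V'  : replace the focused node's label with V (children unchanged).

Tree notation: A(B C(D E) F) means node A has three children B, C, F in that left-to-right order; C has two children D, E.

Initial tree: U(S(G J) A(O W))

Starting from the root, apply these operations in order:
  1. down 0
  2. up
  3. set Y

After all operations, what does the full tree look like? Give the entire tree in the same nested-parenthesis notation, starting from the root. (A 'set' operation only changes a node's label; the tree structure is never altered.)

Step 1 (down 0): focus=S path=0 depth=1 children=['G', 'J'] left=[] right=['A'] parent=U
Step 2 (up): focus=U path=root depth=0 children=['S', 'A'] (at root)
Step 3 (set Y): focus=Y path=root depth=0 children=['S', 'A'] (at root)

Answer: Y(S(G J) A(O W))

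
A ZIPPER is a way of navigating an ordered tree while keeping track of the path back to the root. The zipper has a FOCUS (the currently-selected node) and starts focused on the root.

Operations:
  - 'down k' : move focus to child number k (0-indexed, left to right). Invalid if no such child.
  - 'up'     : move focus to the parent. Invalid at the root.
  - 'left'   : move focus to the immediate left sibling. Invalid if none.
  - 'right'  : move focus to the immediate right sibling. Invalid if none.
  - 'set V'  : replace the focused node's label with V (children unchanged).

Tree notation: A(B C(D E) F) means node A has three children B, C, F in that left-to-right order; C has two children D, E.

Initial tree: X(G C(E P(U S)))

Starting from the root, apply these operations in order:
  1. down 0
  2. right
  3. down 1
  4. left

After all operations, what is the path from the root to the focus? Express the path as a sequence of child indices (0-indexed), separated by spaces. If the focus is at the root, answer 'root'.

Step 1 (down 0): focus=G path=0 depth=1 children=[] left=[] right=['C'] parent=X
Step 2 (right): focus=C path=1 depth=1 children=['E', 'P'] left=['G'] right=[] parent=X
Step 3 (down 1): focus=P path=1/1 depth=2 children=['U', 'S'] left=['E'] right=[] parent=C
Step 4 (left): focus=E path=1/0 depth=2 children=[] left=[] right=['P'] parent=C

Answer: 1 0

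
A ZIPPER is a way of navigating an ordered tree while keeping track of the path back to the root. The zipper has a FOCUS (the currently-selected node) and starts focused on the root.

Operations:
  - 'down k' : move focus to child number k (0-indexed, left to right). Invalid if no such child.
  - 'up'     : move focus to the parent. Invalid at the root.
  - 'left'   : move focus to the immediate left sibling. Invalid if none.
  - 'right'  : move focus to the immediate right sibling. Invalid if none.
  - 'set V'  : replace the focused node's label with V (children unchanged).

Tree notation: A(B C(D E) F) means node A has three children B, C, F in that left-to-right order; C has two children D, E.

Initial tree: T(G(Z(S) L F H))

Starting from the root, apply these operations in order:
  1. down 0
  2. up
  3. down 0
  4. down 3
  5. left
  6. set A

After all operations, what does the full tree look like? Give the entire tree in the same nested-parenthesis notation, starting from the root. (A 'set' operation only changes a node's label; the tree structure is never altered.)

Step 1 (down 0): focus=G path=0 depth=1 children=['Z', 'L', 'F', 'H'] left=[] right=[] parent=T
Step 2 (up): focus=T path=root depth=0 children=['G'] (at root)
Step 3 (down 0): focus=G path=0 depth=1 children=['Z', 'L', 'F', 'H'] left=[] right=[] parent=T
Step 4 (down 3): focus=H path=0/3 depth=2 children=[] left=['Z', 'L', 'F'] right=[] parent=G
Step 5 (left): focus=F path=0/2 depth=2 children=[] left=['Z', 'L'] right=['H'] parent=G
Step 6 (set A): focus=A path=0/2 depth=2 children=[] left=['Z', 'L'] right=['H'] parent=G

Answer: T(G(Z(S) L A H))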